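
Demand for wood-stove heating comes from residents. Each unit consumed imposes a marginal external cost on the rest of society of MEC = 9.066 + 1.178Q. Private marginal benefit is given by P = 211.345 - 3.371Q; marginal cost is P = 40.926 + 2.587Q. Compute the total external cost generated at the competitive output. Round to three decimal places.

741.211

Market equilibrium (private): 40.926 + 2.587Q = 211.345 - 3.371Q → Q_m = 28.6034.
Total external cost = ∫₀^{Q_m} (9.066 + 1.178Q) dQ = 9.066×28.6034 + ½×1.178×28.6034² = 741.2114.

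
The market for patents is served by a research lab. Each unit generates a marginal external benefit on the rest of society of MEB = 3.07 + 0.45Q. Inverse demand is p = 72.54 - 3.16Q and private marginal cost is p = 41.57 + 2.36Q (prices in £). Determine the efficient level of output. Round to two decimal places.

Social marginal cost = private MC − MEB = 38.50 + 1.91Q.
Set SMC = demand: 38.50 + 1.91Q = 72.54 - 3.16Q → Q* = 6.7140.

Q* = 6.71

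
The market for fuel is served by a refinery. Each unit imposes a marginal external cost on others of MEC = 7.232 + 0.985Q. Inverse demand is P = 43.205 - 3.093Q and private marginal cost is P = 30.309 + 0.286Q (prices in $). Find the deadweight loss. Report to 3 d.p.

Market equilibrium (private): 30.309 + 0.286Q = 43.205 - 3.093Q → Q_m = 3.8165.
Social marginal cost = private MC + MEC = 37.541 + 1.271Q.
Set SMC = demand: 37.541 + 1.271Q = 43.205 - 3.093Q → Q* = 1.2979.
The loss is the area between SMC and demand from Q* to Q_m; with linear curves that's a triangle of height MEC(Q_m).
DWL = ½ × 2.5186 × 10.9913 = 13.8413.

DWL = $13.841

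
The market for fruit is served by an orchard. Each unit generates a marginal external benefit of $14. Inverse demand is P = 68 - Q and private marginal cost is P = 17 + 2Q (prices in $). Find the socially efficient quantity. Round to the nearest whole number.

Social marginal cost = private MC − MEB = 3 + 2Q.
Set SMC = demand: 3 + 2Q = 68 - Q → Q* = 21.6667.

Q* = 22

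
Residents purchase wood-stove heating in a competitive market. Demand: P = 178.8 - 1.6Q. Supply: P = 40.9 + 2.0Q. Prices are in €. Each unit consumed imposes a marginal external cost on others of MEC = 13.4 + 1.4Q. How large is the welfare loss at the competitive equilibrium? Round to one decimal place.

DWL = €449.3

Market equilibrium (private): 40.9 + 2.0Q = 178.8 - 1.6Q → Q_m = 38.3056.
Social marginal benefit = demand − MEC = 165.4 - 3.0Q.
Set SMB = MC: 165.4 - 3.0Q = 40.9 + 2.0Q → Q* = 24.9000.
The loss is the area between SMB and MC from Q* to Q_m; with linear curves that's a triangle of height MEC(Q_m).
DWL = ½ × 13.4056 × 67.0278 = 449.2739.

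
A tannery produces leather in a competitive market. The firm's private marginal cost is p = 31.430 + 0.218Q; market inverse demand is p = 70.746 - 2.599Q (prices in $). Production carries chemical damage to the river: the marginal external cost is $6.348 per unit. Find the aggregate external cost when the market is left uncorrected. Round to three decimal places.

$88.597

Market equilibrium (private): 31.430 + 0.218Q = 70.746 - 2.599Q → Q_m = 13.9567.
Total external cost = MEC × Q_m = 6.348 × 13.9567 = 88.5971.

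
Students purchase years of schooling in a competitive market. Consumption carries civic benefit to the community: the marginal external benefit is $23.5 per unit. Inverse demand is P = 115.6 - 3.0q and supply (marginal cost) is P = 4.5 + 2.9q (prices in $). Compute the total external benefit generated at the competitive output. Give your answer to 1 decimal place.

$442.5

Market equilibrium (private): 4.5 + 2.9q = 115.6 - 3.0q → q_m = 18.8305.
Total external benefit = MEB × q_m = 23.5 × 18.8305 = 442.5168.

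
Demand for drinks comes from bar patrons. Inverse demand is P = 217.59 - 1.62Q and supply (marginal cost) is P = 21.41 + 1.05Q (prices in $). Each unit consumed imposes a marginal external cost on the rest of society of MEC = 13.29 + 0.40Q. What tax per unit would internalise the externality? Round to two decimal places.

Social marginal benefit = demand − MEC = 204.30 - 2.02Q.
Set SMB = MC: 204.30 - 2.02Q = 21.41 + 1.05Q → Q* = 59.5733.
The Pigouvian tax equals MEC at Q*: 13.29 + 0.40×59.5733 = 37.1193.

tax = $37.12 per unit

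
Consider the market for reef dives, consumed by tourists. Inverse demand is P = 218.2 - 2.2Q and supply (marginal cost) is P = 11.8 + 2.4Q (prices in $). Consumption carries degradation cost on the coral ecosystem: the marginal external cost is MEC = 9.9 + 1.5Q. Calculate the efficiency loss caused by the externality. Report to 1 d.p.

DWL = $488.6

Market equilibrium (private): 11.8 + 2.4Q = 218.2 - 2.2Q → Q_m = 44.8696.
Social marginal benefit = demand − MEC = 208.3 - 3.7Q.
Set SMB = MC: 208.3 - 3.7Q = 11.8 + 2.4Q → Q* = 32.2131.
Between Q* and Q_m the wedge MC − SMB runs linearly from 0 to MEC(Q_m), so the loss is a triangle.
DWL = ½ × 12.6565 × 77.2043 = 488.5681.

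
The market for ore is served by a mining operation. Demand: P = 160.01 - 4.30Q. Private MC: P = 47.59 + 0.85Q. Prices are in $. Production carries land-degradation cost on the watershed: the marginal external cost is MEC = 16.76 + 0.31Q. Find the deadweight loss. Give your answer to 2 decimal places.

DWL = $50.69

Market equilibrium (private): 47.59 + 0.85Q = 160.01 - 4.30Q → Q_m = 21.8291.
Social marginal cost = private MC + MEC = 64.35 + 1.16Q.
Set SMC = demand: 64.35 + 1.16Q = 160.01 - 4.30Q → Q* = 17.5201.
The loss is the area between SMC and demand from Q* to Q_m; with linear curves that's a triangle of height MEC(Q_m).
DWL = ½ × 4.3090 × 23.5270 = 50.6889.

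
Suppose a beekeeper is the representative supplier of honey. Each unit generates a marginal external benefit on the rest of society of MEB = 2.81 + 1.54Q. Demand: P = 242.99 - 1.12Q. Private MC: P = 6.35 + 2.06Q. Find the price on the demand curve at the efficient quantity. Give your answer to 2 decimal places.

P = 79.46

Social marginal cost = private MC − MEB = 3.54 + 0.52Q.
Set SMC = demand: 3.54 + 0.52Q = 242.99 - 1.12Q → Q* = 146.0061.
Consumer price on the demand curve at Q*: 242.99 − 1.12×146.0061 = 79.4632.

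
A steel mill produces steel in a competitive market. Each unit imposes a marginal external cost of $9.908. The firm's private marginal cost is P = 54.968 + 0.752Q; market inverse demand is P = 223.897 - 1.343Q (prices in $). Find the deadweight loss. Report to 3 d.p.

Market equilibrium (private): 54.968 + 0.752Q = 223.897 - 1.343Q → Q_m = 80.6344.
Social marginal cost = private MC + MEC = 64.876 + 0.752Q.
Set SMC = demand: 64.876 + 0.752Q = 223.897 - 1.343Q → Q* = 75.9050.
Between Q* and Q_m the wedge SMC − demand runs linearly from 0 to MEC(Q_m), so the loss is a triangle.
DWL = ½ × 4.7294 × 9.9080 = 23.4294.

DWL = $23.429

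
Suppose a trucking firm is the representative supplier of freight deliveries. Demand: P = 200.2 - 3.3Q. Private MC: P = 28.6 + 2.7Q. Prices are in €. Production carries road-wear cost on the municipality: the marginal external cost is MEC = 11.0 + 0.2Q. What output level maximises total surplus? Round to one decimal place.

Q* = 25.9

Social marginal cost = private MC + MEC = 39.6 + 2.9Q.
Set SMC = demand: 39.6 + 2.9Q = 200.2 - 3.3Q → Q* = 25.9032.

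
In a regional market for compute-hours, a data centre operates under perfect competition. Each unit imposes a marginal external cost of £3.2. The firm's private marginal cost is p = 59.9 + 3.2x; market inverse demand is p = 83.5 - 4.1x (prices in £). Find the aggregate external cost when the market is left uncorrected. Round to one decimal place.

£10.3

Market equilibrium (private): 59.9 + 3.2x = 83.5 - 4.1x → x_m = 3.2329.
Total external cost = MEC × x_m = 3.2 × 3.2329 = 10.3453.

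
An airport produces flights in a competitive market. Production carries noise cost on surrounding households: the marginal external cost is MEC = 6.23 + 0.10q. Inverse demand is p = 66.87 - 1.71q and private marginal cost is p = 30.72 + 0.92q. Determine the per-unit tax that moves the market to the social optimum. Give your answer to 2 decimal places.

tax = 7.33 per unit

Social marginal cost = private MC + MEC = 36.95 + 1.02q.
Set SMC = demand: 36.95 + 1.02q = 66.87 - 1.71q → q* = 10.9597.
The Pigouvian tax equals MEC at q*: 6.23 + 0.10×10.9597 = 7.3260.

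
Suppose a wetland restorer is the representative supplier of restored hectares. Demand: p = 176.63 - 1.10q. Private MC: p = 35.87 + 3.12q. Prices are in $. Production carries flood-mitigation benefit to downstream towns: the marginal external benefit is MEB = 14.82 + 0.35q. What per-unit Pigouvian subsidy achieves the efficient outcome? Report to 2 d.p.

Social marginal cost = private MC − MEB = 21.05 + 2.77q.
Set SMC = demand: 21.05 + 2.77q = 176.63 - 1.10q → q* = 40.2016.
The Pigouvian subsidy equals MEB at q*: 14.82 + 0.35×40.2016 = 28.8906.

subsidy = $28.89 per unit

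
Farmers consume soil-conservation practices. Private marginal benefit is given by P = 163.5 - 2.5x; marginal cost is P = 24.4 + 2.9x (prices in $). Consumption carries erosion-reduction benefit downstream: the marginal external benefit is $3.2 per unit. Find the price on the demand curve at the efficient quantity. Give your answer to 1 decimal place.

Social marginal benefit = demand + MEB = 166.7 - 2.5x.
Set SMB = MC: 166.7 - 2.5x = 24.4 + 2.9x → x* = 26.3519.
Consumer price on the demand curve at x*: 163.5 − 2.5×26.3519 = 97.6203.

P = $97.6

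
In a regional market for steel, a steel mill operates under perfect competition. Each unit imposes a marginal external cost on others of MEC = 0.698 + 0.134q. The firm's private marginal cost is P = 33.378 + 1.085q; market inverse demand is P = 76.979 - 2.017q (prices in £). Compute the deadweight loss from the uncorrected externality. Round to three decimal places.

Market equilibrium (private): 33.378 + 1.085q = 76.979 - 2.017q → q_m = 14.0558.
Social marginal cost = private MC + MEC = 34.076 + 1.219q.
Set SMC = demand: 34.076 + 1.219q = 76.979 - 2.017q → q* = 13.2580.
Height of the DWL triangle at q_m is SMC(q_m) − demand(q_m) = MEC(q_m) = 2.5815.
DWL = ½ × 0.7978 × 2.5815 = 1.0298.

DWL = £1.030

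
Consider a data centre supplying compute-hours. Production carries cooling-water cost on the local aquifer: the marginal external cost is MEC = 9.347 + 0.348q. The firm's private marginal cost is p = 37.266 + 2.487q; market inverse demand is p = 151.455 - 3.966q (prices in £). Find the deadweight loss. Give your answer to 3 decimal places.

DWL = £17.674

Market equilibrium (private): 37.266 + 2.487q = 151.455 - 3.966q → q_m = 17.6955.
Social marginal cost = private MC + MEC = 46.613 + 2.835q.
Set SMC = demand: 46.613 + 2.835q = 151.455 - 3.966q → q* = 15.4157.
The welfare-loss triangle has base |q_m − q*| and height MEC(q_m) (the vertical gap between SMC and demand is zero at q* and MEC at q_m).
DWL = ½ × 2.2798 × 15.5050 = 17.6741.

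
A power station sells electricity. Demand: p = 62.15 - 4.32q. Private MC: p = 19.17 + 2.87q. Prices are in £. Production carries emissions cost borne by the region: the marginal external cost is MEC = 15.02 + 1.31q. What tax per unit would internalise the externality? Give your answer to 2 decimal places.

tax = £19.33 per unit

Social marginal cost = private MC + MEC = 34.19 + 4.18q.
Set SMC = demand: 34.19 + 4.18q = 62.15 - 4.32q → q* = 3.2894.
The Pigouvian tax equals MEC at q*: 15.02 + 1.31×3.2894 = 19.3291.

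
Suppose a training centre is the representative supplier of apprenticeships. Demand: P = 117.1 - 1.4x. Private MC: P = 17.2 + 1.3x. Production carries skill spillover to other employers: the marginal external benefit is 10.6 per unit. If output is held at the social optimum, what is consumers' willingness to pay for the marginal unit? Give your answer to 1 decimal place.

P = 59.8

Social marginal cost = private MC − MEB = 6.6 + 1.3x.
Set SMC = demand: 6.6 + 1.3x = 117.1 - 1.4x → x* = 40.9259.
Consumer price on the demand curve at x*: 117.1 − 1.4×40.9259 = 59.8037.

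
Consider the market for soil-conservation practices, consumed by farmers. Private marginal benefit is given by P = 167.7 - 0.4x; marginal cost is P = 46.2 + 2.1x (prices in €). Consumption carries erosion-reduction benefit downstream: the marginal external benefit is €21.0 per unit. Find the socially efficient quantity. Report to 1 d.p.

Social marginal benefit = demand + MEB = 188.7 - 0.4x.
Set SMB = MC: 188.7 - 0.4x = 46.2 + 2.1x → x* = 57.0000.

x* = 57.0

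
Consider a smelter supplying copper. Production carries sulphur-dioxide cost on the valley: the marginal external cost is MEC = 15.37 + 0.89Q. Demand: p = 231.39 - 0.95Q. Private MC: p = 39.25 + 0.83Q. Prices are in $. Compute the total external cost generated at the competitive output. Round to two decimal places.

$6844.18

Market equilibrium (private): 39.25 + 0.83Q = 231.39 - 0.95Q → Q_m = 107.9438.
Total external cost = ∫₀^{Q_m} (15.37 + 0.89Q) dQ = 15.37×107.9438 + ½×0.89×107.9438² = 6844.1757.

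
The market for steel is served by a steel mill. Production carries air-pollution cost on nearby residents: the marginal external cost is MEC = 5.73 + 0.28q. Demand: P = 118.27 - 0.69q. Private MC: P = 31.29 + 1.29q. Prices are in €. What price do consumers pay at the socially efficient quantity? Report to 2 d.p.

Social marginal cost = private MC + MEC = 37.02 + 1.57q.
Set SMC = demand: 37.02 + 1.57q = 118.27 - 0.69q → q* = 35.9513.
Consumer price on the demand curve at q*: 118.27 − 0.69×35.9513 = 93.4636.

P = €93.46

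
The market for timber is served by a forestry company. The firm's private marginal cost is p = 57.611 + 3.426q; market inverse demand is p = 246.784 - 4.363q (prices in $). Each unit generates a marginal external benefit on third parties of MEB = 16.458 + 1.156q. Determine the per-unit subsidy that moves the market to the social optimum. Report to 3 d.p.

subsidy = $52.295 per unit

Social marginal cost = private MC − MEB = 41.153 + 2.270q.
Set SMC = demand: 41.153 + 2.270q = 246.784 - 4.363q → q* = 31.0012.
The Pigouvian subsidy equals MEB at q*: 16.458 + 1.156×31.0012 = 52.2954.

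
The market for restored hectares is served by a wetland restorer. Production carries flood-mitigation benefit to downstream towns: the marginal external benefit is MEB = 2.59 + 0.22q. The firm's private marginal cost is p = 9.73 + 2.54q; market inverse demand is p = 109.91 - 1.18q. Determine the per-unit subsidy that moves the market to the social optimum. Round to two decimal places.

Social marginal cost = private MC − MEB = 7.14 + 2.32q.
Set SMC = demand: 7.14 + 2.32q = 109.91 - 1.18q → q* = 29.3629.
The Pigouvian subsidy equals MEB at q*: 2.59 + 0.22×29.3629 = 9.0498.

subsidy = 9.05 per unit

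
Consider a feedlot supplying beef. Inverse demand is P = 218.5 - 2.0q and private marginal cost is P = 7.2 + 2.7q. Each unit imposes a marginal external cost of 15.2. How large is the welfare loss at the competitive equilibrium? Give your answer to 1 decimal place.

DWL = 24.6

Market equilibrium (private): 7.2 + 2.7q = 218.5 - 2.0q → q_m = 44.9574.
Social marginal cost = private MC + MEC = 22.4 + 2.7q.
Set SMC = demand: 22.4 + 2.7q = 218.5 - 2.0q → q* = 41.7234.
Between q* and q_m the wedge SMC − demand runs linearly from 0 to MEC(q_m), so the loss is a triangle.
DWL = ½ × 3.2340 × 15.2000 = 24.5784.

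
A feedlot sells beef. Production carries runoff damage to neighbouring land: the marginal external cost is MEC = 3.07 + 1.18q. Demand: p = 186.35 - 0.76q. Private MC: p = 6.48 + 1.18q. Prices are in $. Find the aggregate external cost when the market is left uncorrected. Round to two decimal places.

$5356.49

Market equilibrium (private): 6.48 + 1.18q = 186.35 - 0.76q → q_m = 92.7165.
Total external cost = ∫₀^{q_m} (3.07 + 1.18q) dq = 3.07×92.7165 + ½×1.18×92.7165² = 5356.4858.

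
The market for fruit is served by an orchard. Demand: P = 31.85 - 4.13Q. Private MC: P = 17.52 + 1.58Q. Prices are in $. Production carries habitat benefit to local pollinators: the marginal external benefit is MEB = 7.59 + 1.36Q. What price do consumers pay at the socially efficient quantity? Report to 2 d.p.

P = $11.04

Social marginal cost = private MC − MEB = 9.93 + 0.22Q.
Set SMC = demand: 9.93 + 0.22Q = 31.85 - 4.13Q → Q* = 5.0391.
Consumer price on the demand curve at Q*: 31.85 − 4.13×5.0391 = 11.0385.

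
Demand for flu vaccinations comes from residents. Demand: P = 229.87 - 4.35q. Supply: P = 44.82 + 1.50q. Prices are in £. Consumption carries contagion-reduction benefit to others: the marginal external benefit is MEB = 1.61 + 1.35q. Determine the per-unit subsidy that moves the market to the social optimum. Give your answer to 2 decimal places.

Social marginal benefit = demand + MEB = 231.48 - 3.00q.
Set SMB = MC: 231.48 - 3.00q = 44.82 + 1.50q → q* = 41.4800.
The Pigouvian subsidy equals MEB at q*: 1.61 + 1.35×41.4800 = 57.6080.

subsidy = £57.61 per unit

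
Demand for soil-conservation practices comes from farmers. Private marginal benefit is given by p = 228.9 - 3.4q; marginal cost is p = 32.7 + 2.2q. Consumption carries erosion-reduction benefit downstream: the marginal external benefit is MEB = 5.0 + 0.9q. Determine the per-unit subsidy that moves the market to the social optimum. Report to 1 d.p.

subsidy = 43.5 per unit

Social marginal benefit = demand + MEB = 233.9 - 2.5q.
Set SMB = MC: 233.9 - 2.5q = 32.7 + 2.2q → q* = 42.8085.
The Pigouvian subsidy equals MEB at q*: 5.0 + 0.9×42.8085 = 43.5277.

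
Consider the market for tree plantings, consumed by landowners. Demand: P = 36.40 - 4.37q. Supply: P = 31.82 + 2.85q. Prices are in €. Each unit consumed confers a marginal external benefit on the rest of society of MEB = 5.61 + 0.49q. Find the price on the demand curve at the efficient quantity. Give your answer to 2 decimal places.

P = €29.78

Social marginal benefit = demand + MEB = 42.01 - 3.88q.
Set SMB = MC: 42.01 - 3.88q = 31.82 + 2.85q → q* = 1.5141.
Consumer price on the demand curve at q*: 36.40 − 4.37×1.5141 = 29.7834.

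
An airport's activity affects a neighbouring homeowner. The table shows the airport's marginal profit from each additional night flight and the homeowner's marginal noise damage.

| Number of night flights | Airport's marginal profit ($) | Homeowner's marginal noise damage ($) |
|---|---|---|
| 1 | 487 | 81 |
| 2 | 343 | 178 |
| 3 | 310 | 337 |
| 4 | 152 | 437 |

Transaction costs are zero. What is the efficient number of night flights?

Bargaining reaches the level where marginal profit last exceeds marginal noise damage.
That holds through level 2 (343 ≥ 178) but not at 3 (310 < 337).

2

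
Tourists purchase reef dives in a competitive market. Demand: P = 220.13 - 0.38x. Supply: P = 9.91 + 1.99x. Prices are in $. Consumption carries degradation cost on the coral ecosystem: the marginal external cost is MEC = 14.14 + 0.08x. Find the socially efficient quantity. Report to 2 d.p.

Social marginal benefit = demand − MEC = 205.99 - 0.46x.
Set SMB = MC: 205.99 - 0.46x = 9.91 + 1.99x → x* = 80.0327.

x* = 80.03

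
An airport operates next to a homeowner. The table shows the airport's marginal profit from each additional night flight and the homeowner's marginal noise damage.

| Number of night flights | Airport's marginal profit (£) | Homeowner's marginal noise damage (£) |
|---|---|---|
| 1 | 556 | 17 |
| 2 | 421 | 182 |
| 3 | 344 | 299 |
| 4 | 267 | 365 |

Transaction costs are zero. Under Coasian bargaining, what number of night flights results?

Bargaining reaches the level where marginal profit last exceeds marginal noise damage.
That holds through level 3 (344 ≥ 299) but not at 4 (267 < 365).

3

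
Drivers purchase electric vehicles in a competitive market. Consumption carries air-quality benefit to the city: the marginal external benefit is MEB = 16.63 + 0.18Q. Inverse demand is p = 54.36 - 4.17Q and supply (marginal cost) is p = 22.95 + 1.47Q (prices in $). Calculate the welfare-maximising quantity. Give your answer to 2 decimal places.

Social marginal benefit = demand + MEB = 70.99 - 3.99Q.
Set SMB = MC: 70.99 - 3.99Q = 22.95 + 1.47Q → Q* = 8.7985.

Q* = 8.80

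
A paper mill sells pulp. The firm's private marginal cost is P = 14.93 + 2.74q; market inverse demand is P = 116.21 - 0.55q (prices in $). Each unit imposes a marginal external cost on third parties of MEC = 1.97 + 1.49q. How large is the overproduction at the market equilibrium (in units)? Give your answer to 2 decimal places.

Market equilibrium (private): 14.93 + 2.74q = 116.21 - 0.55q → q_m = 30.7842.
Social marginal cost = private MC + MEC = 16.90 + 4.23q.
Set SMC = demand: 16.90 + 4.23q = 116.21 - 0.55q → q* = 20.7762.
Gap = |30.7842 − 20.7762| = 10.0080.

10.01 units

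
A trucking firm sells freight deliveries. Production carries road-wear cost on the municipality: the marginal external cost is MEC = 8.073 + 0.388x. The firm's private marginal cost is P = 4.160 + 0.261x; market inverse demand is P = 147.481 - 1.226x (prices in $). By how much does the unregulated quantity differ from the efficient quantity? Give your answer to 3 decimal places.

24.250 units

Market equilibrium (private): 4.160 + 0.261x = 147.481 - 1.226x → x_m = 96.3826.
Social marginal cost = private MC + MEC = 12.233 + 0.649x.
Set SMC = demand: 12.233 + 0.649x = 147.481 - 1.226x → x* = 72.1323.
Gap = |96.3826 − 72.1323| = 24.2503.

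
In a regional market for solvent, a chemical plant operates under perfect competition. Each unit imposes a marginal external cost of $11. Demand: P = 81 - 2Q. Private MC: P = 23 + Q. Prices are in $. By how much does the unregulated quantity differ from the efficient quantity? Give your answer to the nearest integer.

Market equilibrium (private): 23 + Q = 81 - 2Q → Q_m = 19.3333.
Social marginal cost = private MC + MEC = 34 + Q.
Set SMC = demand: 34 + Q = 81 - 2Q → Q* = 15.6667.
Gap = |19.3333 − 15.6667| = 3.6666.

4 units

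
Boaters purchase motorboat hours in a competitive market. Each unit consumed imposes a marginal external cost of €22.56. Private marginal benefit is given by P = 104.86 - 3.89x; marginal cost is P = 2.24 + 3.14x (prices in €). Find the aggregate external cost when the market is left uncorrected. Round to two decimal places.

Market equilibrium (private): 2.24 + 3.14x = 104.86 - 3.89x → x_m = 14.5974.
Total external cost = MEC × x_m = 22.56 × 14.5974 = 329.3173.

€329.32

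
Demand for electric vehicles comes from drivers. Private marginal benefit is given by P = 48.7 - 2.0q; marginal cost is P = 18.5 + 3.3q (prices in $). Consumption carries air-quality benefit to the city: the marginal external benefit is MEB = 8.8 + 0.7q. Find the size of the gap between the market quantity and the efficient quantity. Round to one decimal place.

2.8 units

Market equilibrium (private): 18.5 + 3.3q = 48.7 - 2.0q → q_m = 5.6981.
Social marginal benefit = demand + MEB = 57.5 - 1.3q.
Set SMB = MC: 57.5 - 1.3q = 18.5 + 3.3q → q* = 8.4783.
Gap = |5.6981 − 8.4783| = 2.7802.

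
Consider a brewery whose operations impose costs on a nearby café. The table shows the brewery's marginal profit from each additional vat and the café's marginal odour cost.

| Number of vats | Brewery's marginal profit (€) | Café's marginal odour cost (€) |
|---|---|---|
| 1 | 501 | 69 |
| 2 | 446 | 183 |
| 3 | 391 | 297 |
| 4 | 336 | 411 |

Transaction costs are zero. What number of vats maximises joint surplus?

3

Bargaining reaches the level where marginal profit last exceeds marginal odour cost.
That holds through level 3 (391 ≥ 297) but not at 4 (336 < 411).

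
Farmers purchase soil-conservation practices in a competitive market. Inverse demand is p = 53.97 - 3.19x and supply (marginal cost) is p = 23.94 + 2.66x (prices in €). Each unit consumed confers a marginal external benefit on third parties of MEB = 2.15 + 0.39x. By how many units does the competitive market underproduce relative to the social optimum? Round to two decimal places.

Market equilibrium (private): 23.94 + 2.66x = 53.97 - 3.19x → x_m = 5.1333.
Social marginal benefit = demand + MEB = 56.12 - 2.80x.
Set SMB = MC: 56.12 - 2.80x = 23.94 + 2.66x → x* = 5.8938.
Gap = |5.1333 − 5.8938| = 0.7605.

0.76 units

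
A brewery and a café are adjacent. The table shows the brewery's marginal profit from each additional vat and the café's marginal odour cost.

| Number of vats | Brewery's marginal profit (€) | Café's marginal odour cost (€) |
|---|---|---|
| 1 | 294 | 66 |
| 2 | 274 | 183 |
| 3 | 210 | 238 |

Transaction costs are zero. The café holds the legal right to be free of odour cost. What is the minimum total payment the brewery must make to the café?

Efficient level: marginal profit ≥ marginal odour cost through level 2, so k* = 2.
With the café holding the right, the brewery must at least compensate total damage at k*: 66 + 183 = 249.

€249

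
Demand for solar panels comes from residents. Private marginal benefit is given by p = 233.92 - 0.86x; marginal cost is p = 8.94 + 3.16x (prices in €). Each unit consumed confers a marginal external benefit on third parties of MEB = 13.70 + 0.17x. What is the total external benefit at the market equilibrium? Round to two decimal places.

Market equilibrium (private): 8.94 + 3.16x = 233.92 - 0.86x → x_m = 55.9652.
Total external benefit = ∫₀^{x_m} (13.70 + 0.17x) dx = 13.70×55.9652 + ½×0.17×55.9652² = 1032.9520.

€1032.95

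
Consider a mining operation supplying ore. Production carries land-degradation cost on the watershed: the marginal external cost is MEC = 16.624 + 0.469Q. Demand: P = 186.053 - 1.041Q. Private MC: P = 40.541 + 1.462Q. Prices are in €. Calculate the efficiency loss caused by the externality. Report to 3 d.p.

DWL = €324.070

Market equilibrium (private): 40.541 + 1.462Q = 186.053 - 1.041Q → Q_m = 58.1350.
Social marginal cost = private MC + MEC = 57.165 + 1.931Q.
Set SMC = demand: 57.165 + 1.931Q = 186.053 - 1.041Q → Q* = 43.3674.
Height of the DWL triangle at Q_m is SMC(Q_m) − demand(Q_m) = MEC(Q_m) = 43.8893.
DWL = ½ × 14.7676 × 43.8893 = 324.0698.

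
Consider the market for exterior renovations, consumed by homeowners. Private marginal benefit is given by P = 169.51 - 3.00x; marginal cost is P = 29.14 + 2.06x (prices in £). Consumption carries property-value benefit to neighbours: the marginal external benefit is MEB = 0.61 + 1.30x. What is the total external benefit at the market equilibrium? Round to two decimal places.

£517.14

Market equilibrium (private): 29.14 + 2.06x = 169.51 - 3.00x → x_m = 27.7411.
Total external benefit = ∫₀^{x_m} (0.61 + 1.30x) dx = 0.61×27.7411 + ½×1.30×27.7411² = 517.1417.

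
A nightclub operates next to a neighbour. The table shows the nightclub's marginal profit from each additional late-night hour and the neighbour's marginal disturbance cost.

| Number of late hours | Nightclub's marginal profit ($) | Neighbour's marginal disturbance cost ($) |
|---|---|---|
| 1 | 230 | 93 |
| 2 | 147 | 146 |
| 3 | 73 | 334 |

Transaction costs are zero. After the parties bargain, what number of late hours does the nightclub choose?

Bargaining reaches the level where marginal profit last exceeds marginal disturbance cost.
That holds through level 2 (147 ≥ 146) but not at 3 (73 < 334).

2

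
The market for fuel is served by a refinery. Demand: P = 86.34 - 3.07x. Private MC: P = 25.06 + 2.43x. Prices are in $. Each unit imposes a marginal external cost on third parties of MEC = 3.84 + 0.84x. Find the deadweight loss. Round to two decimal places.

Market equilibrium (private): 25.06 + 2.43x = 86.34 - 3.07x → x_m = 11.1418.
Social marginal cost = private MC + MEC = 28.90 + 3.27x.
Set SMC = demand: 28.90 + 3.27x = 86.34 - 3.07x → x* = 9.0599.
Between x* and x_m the wedge SMC − demand runs linearly from 0 to MEC(x_m), so the loss is a triangle.
DWL = ½ × 2.0819 × 13.1991 = 13.7396.

DWL = $13.74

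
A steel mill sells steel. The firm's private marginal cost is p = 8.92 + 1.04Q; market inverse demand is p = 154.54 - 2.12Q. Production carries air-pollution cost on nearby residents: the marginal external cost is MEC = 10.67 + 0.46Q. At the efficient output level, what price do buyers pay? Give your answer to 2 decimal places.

Social marginal cost = private MC + MEC = 19.59 + 1.50Q.
Set SMC = demand: 19.59 + 1.50Q = 154.54 - 2.12Q → Q* = 37.2790.
Consumer price on the demand curve at Q*: 154.54 − 2.12×37.2790 = 75.5085.

P = 75.51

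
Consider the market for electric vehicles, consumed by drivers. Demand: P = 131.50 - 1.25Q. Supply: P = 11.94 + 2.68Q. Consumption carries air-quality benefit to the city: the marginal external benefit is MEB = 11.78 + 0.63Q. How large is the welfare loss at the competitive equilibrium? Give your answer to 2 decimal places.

DWL = 145.10

Market equilibrium (private): 11.94 + 2.68Q = 131.50 - 1.25Q → Q_m = 30.4224.
Social marginal benefit = demand + MEB = 143.28 - 0.62Q.
Set SMB = MC: 143.28 - 0.62Q = 11.94 + 2.68Q → Q* = 39.8000.
Between Q* and Q_m the wedge SMB − MC runs linearly from 0 to MEB(Q_m), so the loss is a triangle.
DWL = ½ × 9.3776 × 30.9461 = 145.1001.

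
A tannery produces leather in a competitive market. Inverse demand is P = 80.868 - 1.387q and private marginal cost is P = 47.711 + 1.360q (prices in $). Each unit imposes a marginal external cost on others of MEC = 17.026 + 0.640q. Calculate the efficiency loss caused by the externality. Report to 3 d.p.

Market equilibrium (private): 47.711 + 1.360q = 80.868 - 1.387q → q_m = 12.0703.
Social marginal cost = private MC + MEC = 64.737 + 2.000q.
Set SMC = demand: 64.737 + 2.000q = 80.868 - 1.387q → q* = 4.7626.
Height of the DWL triangle at q_m is SMC(q_m) − demand(q_m) = MEC(q_m) = 24.7510.
DWL = ½ × 7.3077 × 24.7510 = 90.4364.

DWL = $90.436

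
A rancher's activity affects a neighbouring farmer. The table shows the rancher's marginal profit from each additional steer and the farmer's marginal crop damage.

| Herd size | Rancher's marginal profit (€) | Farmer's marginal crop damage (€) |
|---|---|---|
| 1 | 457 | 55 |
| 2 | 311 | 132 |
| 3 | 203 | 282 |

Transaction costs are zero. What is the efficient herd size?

2

Bargaining reaches the level where marginal profit last exceeds marginal crop damage.
That holds through level 2 (311 ≥ 132) but not at 3 (203 < 282).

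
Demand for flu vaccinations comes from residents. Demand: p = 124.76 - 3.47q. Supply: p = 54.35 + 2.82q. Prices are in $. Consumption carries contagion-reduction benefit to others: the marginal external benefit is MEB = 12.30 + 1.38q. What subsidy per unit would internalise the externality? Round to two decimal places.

subsidy = $35.55 per unit

Social marginal benefit = demand + MEB = 137.06 - 2.09q.
Set SMB = MC: 137.06 - 2.09q = 54.35 + 2.82q → q* = 16.8452.
The Pigouvian subsidy equals MEB at q*: 12.30 + 1.38×16.8452 = 35.5464.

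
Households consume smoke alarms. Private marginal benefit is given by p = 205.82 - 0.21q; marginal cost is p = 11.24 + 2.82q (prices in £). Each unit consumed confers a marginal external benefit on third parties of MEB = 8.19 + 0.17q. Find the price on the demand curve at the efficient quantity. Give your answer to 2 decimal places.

P = £190.93

Social marginal benefit = demand + MEB = 214.01 - 0.04q.
Set SMB = MC: 214.01 - 0.04q = 11.24 + 2.82q → q* = 70.8986.
Consumer price on the demand curve at q*: 205.82 − 0.21×70.8986 = 190.9313.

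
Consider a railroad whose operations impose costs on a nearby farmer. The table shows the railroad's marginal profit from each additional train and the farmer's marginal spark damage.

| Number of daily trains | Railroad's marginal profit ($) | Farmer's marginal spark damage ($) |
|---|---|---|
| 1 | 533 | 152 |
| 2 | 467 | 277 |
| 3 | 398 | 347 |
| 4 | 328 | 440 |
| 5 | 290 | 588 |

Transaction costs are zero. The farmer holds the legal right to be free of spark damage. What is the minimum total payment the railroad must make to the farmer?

Efficient level: marginal profit ≥ marginal spark damage through level 3, so k* = 3.
With the farmer holding the right, the railroad must at least compensate total damage at k*: 152 + 277 + 347 = 776.

$776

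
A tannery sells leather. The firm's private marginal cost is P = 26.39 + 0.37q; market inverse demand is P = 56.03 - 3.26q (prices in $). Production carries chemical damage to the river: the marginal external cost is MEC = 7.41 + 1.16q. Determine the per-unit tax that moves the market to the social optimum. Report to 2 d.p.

Social marginal cost = private MC + MEC = 33.80 + 1.53q.
Set SMC = demand: 33.80 + 1.53q = 56.03 - 3.26q → q* = 4.6409.
The Pigouvian tax equals MEC at q*: 7.41 + 1.16×4.6409 = 12.7934.

tax = $12.79 per unit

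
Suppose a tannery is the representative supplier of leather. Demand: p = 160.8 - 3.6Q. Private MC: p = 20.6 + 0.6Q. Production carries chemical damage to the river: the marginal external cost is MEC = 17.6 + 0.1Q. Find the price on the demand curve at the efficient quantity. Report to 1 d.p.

P = 58.2

Social marginal cost = private MC + MEC = 38.2 + 0.7Q.
Set SMC = demand: 38.2 + 0.7Q = 160.8 - 3.6Q → Q* = 28.5116.
Consumer price on the demand curve at Q*: 160.8 − 3.6×28.5116 = 58.1582.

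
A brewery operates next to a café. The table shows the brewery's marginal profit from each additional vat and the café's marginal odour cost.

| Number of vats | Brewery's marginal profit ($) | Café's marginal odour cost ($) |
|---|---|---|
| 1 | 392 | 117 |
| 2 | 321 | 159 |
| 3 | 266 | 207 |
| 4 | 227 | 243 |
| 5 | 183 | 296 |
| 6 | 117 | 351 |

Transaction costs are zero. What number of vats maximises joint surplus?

3

Bargaining reaches the level where marginal profit last exceeds marginal odour cost.
That holds through level 3 (266 ≥ 207) but not at 4 (227 < 243).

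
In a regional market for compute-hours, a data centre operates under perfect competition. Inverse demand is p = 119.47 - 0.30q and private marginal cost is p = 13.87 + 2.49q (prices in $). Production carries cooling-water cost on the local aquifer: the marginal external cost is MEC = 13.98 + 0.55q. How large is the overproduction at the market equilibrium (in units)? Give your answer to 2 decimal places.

Market equilibrium (private): 13.87 + 2.49q = 119.47 - 0.30q → q_m = 37.8495.
Social marginal cost = private MC + MEC = 27.85 + 3.04q.
Set SMC = demand: 27.85 + 3.04q = 119.47 - 0.30q → q* = 27.4311.
Gap = |37.8495 − 27.4311| = 10.4184.

10.42 units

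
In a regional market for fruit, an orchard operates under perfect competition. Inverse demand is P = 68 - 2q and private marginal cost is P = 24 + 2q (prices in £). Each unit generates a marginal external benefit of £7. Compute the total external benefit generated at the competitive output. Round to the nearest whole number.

£77

Market equilibrium (private): 24 + 2q = 68 - 2q → q_m = 11.0000.
Total external benefit = MEB × q_m = 7 × 11.0000 = 77.0000.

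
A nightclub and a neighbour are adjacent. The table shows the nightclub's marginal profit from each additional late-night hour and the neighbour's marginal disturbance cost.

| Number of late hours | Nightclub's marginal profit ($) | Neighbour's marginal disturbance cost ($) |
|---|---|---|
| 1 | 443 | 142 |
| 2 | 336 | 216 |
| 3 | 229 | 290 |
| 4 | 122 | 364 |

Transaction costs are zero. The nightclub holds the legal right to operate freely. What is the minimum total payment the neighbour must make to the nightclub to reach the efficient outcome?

$351

Left alone the nightclub would choose level 4 (marginal profit stays positive).
Efficient level: k* = 2 (marginal profit ≥ marginal disturbance cost through 2).
The neighbour must at least cover the nightclub's forgone profit from cutting 4→2: 229 + 122 = 351.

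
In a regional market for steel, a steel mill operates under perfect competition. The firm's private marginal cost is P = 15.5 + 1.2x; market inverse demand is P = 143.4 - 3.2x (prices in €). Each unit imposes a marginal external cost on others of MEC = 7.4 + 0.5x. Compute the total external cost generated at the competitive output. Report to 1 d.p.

€426.3

Market equilibrium (private): 15.5 + 1.2x = 143.4 - 3.2x → x_m = 29.0682.
Total external cost = ∫₀^{x_m} (7.4 + 0.5x) dx = 7.4×29.0682 + ½×0.5×29.0682² = 426.3447.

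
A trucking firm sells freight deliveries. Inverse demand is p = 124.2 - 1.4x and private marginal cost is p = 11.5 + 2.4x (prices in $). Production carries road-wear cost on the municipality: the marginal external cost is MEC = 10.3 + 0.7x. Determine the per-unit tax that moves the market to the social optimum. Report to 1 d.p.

tax = $26.2 per unit

Social marginal cost = private MC + MEC = 21.8 + 3.1x.
Set SMC = demand: 21.8 + 3.1x = 124.2 - 1.4x → x* = 22.7556.
The Pigouvian tax equals MEC at x*: 10.3 + 0.7×22.7556 = 26.2289.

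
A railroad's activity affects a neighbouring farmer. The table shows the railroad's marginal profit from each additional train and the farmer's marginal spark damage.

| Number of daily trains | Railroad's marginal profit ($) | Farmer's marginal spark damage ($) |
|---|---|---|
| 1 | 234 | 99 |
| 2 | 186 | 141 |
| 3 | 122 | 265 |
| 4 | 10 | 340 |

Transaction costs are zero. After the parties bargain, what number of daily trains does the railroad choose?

Bargaining reaches the level where marginal profit last exceeds marginal spark damage.
That holds through level 2 (186 ≥ 141) but not at 3 (122 < 265).

2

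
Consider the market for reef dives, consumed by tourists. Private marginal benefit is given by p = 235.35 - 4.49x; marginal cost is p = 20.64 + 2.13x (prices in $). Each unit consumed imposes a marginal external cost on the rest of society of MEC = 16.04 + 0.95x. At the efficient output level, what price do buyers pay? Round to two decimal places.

P = $117.51

Social marginal benefit = demand − MEC = 219.31 - 5.44x.
Set SMB = MC: 219.31 - 5.44x = 20.64 + 2.13x → x* = 26.2444.
Consumer price on the demand curve at x*: 235.35 − 4.49×26.2444 = 117.5126.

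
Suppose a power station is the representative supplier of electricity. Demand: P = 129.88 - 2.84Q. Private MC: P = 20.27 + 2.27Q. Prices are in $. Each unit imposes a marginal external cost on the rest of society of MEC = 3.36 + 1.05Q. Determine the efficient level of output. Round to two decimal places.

Social marginal cost = private MC + MEC = 23.63 + 3.32Q.
Set SMC = demand: 23.63 + 3.32Q = 129.88 - 2.84Q → Q* = 17.2484.

Q* = 17.25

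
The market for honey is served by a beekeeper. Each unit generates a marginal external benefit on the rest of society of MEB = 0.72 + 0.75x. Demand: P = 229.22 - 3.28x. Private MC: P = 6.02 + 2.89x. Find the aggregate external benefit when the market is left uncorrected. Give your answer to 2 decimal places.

Market equilibrium (private): 6.02 + 2.89x = 229.22 - 3.28x → x_m = 36.1750.
Total external benefit = ∫₀^{x_m} (0.72 + 0.75x) dx = 0.72×36.1750 + ½×0.75×36.1750² = 516.7825.

516.78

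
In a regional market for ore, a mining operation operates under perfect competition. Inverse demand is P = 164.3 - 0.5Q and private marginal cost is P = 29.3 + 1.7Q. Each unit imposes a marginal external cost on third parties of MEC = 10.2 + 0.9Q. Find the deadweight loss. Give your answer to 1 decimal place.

Market equilibrium (private): 29.3 + 1.7Q = 164.3 - 0.5Q → Q_m = 61.3636.
Social marginal cost = private MC + MEC = 39.5 + 2.6Q.
Set SMC = demand: 39.5 + 2.6Q = 164.3 - 0.5Q → Q* = 40.2581.
Between Q* and Q_m the wedge SMC − demand runs linearly from 0 to MEC(Q_m), so the loss is a triangle.
DWL = ½ × 21.1055 × 65.4273 = 690.4379.

DWL = 690.4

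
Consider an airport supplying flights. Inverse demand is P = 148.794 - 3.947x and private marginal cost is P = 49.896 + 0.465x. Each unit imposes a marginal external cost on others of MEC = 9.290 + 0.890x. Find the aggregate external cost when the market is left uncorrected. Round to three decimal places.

Market equilibrium (private): 49.896 + 0.465x = 148.794 - 3.947x → x_m = 22.4157.
Total external cost = ∫₀^{x_m} (9.290 + 0.890x) dx = 9.290×22.4157 + ½×0.890×22.4157² = 431.8382.

431.838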